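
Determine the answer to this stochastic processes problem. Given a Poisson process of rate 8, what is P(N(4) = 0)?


P(N(t)=k) = (lambda*t)^k * exp(-lambda*t) / k!
lambda*t = 32
= 32^0 * exp(-32) / 0!
= 1 * 1.2664e-14 / 1
= 1.2664e-14

1.2664e-14


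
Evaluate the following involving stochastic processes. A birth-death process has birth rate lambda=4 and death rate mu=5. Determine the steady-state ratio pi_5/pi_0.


For birth-death process, pi_n/pi_0 = (lambda/mu)^n
= (4/5)^5
= 0.3277

0.3277


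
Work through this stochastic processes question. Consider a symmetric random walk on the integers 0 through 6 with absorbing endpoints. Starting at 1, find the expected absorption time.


For symmetric RW on 0,...,N with absorbing barriers, E(i) = i*(N-i)
E(1) = 1 * 5 = 5

5


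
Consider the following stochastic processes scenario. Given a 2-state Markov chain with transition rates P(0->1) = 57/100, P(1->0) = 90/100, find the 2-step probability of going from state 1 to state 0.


Computing P^2 by matrix multiplication.
P = [[0.4300, 0.5700], [0.9000, 0.1000]]
After raising P to the power 2:
P^2(1,0) = 0.4770

0.4770


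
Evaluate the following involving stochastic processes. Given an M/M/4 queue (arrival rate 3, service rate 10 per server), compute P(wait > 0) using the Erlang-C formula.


a = lambda/mu = 0.3000
rho = a/c = 0.0750
Erlang-C formula applied:
C(c,a) = 2.7030e-04

2.7030e-04


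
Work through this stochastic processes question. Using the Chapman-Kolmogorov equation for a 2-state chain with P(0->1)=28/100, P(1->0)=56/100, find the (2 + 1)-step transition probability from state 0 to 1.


P^3 = P^2 * P^1
Computing via matrix multiplication of the transition matrix.
Entry (0,1) of P^3 = 0.3320

0.3320


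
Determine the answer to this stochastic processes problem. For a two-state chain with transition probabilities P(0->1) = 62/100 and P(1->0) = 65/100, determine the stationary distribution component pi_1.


Stationary distribution: pi_0 = p10/(p01+p10), pi_1 = p01/(p01+p10)
p01 = 0.6200, p10 = 0.6500
pi_1 = 0.4882

0.4882


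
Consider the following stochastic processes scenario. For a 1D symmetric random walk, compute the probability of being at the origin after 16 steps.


P(S(16) = 0) = C(16,8) / 4^8
= 12870 / 65536
= 0.1964

0.1964


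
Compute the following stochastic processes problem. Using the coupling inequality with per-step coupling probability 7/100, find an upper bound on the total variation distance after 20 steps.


TV distance bound <= (1-delta)^n
= (1 - 0.0700)^20
= 0.9300^20
= 0.2342

0.2342


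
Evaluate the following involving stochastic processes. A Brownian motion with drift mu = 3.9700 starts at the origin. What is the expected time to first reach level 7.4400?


Expected first passage time = a/mu
= 7.4400/3.9700
= 1.8741

1.8741


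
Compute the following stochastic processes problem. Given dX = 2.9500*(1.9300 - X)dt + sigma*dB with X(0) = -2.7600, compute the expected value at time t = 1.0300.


E[X(t)] = mu + (X(0) - mu)*exp(-theta*t)
= 1.9300 + (-2.7600 - 1.9300)*exp(-2.9500*1.0300)
= 1.9300 + -4.6900 * 0.0479
= 1.7053

1.7053


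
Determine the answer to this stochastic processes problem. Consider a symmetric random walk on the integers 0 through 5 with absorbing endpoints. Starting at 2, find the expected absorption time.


For symmetric RW on 0,...,N with absorbing barriers, E(i) = i*(N-i)
E(2) = 2 * 3 = 6

6


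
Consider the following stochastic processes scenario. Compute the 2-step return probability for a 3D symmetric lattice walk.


P(return in 2 steps) = P(reverse first step) = 1/(2d)
= 1/6
= 0.1667

0.1667


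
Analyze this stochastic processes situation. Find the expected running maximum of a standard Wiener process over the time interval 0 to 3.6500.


E(max B(s)) = sqrt(2t/pi)
= sqrt(2*3.6500/pi)
= sqrt(2.3237)
= 1.5244

1.5244


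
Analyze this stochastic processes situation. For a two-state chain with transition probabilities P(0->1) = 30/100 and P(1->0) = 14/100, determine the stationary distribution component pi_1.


Stationary distribution: pi_0 = p10/(p01+p10), pi_1 = p01/(p01+p10)
p01 = 0.3000, p10 = 0.1400
pi_1 = 0.6818

0.6818


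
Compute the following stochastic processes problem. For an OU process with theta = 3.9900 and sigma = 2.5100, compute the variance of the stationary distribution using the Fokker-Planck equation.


Stationary variance = sigma^2 / (2*theta)
= 2.5100^2 / (2*3.9900)
= 6.3001 / 7.9800
= 0.7895

0.7895


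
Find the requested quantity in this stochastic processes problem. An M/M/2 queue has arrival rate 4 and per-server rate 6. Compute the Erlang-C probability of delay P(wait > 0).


a = lambda/mu = 0.6667
rho = a/c = 0.3333
Erlang-C formula applied:
C(c,a) = 0.1667

0.1667


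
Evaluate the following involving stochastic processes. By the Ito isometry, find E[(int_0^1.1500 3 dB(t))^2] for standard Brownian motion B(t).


By Ito isometry: E[(int f dB)^2] = int f^2 dt
= 3^2 * 1.1500
= 9 * 1.1500 = 10.3500

10.3500


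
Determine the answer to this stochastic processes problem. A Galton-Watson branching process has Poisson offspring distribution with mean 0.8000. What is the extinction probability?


Since mu = 0.8000 <= 1, extinction probability = 1.

1.0000


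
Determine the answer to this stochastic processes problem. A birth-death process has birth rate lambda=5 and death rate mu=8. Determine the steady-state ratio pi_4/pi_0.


For birth-death process, pi_n/pi_0 = (lambda/mu)^n
= (5/8)^4
= 0.1526

0.1526


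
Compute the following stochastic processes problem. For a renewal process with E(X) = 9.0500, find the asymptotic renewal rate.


Long-run renewal rate = 1/E(X)
= 1/9.0500
= 0.1105

0.1105


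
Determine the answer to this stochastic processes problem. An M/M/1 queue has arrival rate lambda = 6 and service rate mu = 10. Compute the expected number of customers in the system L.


rho = 6/10 = 0.6000
L = rho/(1-rho)
= 0.6000/0.4000
= 1.5000

1.5000


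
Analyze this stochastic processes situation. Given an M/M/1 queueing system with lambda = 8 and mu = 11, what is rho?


rho = lambda/mu
= 8/11
= 0.7273

0.7273


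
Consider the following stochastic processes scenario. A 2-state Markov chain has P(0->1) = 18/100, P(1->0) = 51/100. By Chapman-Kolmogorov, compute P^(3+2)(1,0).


P^5 = P^3 * P^2
Computing via matrix multiplication of the transition matrix.
Entry (1,0) of P^5 = 0.7370

0.7370


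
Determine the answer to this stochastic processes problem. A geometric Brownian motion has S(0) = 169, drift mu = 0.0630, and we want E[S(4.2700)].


E[S(t)] = S(0) * exp(mu * t)
= 169 * exp(0.0630 * 4.2700)
= 169 * 1.3087
= 221.1649

221.1649


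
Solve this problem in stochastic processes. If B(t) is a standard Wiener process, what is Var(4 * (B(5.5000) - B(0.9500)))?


Var(alpha*(B(t)-B(s))) = alpha^2 * (t-s)
= 4^2 * (5.5000 - 0.9500)
= 16 * 4.5500
= 72.8000

72.8000


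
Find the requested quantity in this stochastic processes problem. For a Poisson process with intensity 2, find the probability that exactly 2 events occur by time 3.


P(N(t)=k) = (lambda*t)^k * exp(-lambda*t) / k!
lambda*t = 6
= 6^2 * exp(-6) / 2!
= 36 * 0.0025 / 2
= 0.0446

0.0446


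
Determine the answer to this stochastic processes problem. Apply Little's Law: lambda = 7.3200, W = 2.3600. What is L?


Little's Law: L = lambda * W
= 7.3200 * 2.3600
= 17.2752

17.2752


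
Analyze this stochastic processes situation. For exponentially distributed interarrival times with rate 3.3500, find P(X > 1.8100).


P(X > t) = exp(-lambda * t)
= exp(-3.3500 * 1.8100)
= exp(-6.0635) = 0.0023

0.0023


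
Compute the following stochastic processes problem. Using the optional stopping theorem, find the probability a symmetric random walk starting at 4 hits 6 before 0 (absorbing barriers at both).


By optional stopping theorem: E(M at tau) = M(0) = 4
P(hit 6)*6 + P(hit 0)*0 = 4
P(hit 6) = (4 - 0)/(6 - 0) = 2/3 = 0.6667

0.6667


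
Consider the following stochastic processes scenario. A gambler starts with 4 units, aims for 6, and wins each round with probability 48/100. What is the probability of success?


Gambler's ruin formula:
r = q/p = 0.5200/0.4800 = 1.0833
P(win) = (1 - r^i)/(1 - r^N)
= (1 - 1.0833^4)/(1 - 1.0833^6)
= 0.6121

0.6121


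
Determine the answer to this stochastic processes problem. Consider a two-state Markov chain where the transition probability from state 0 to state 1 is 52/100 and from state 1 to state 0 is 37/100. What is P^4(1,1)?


Computing P^4 by matrix multiplication.
P = [[0.4800, 0.5200], [0.3700, 0.6300]]
After raising P to the power 4:
P^4(1,1) = 0.5843

0.5843


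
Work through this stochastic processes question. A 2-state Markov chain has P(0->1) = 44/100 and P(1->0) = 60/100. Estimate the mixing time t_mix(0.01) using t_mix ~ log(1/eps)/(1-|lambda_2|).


lambda_2 = |1 - p01 - p10| = |1 - 0.4400 - 0.6000| = 0.0400
t_mix ~ log(1/eps)/(1 - |lambda_2|)
= log(100)/(1 - 0.0400) = 4.6052/0.9600
= 4.7971

4.7971


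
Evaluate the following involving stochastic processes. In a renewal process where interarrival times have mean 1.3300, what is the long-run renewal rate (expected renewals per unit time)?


Long-run renewal rate = 1/E(X)
= 1/1.3300
= 0.7519

0.7519


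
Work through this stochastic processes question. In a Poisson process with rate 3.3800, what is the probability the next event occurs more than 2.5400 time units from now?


P(X > t) = exp(-lambda * t)
= exp(-3.3800 * 2.5400)
= exp(-8.5852) = 1.8685e-04

1.8685e-04


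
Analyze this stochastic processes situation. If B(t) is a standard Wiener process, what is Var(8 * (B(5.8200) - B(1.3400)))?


Var(alpha*(B(t)-B(s))) = alpha^2 * (t-s)
= 8^2 * (5.8200 - 1.3400)
= 64 * 4.4800
= 286.7200

286.7200


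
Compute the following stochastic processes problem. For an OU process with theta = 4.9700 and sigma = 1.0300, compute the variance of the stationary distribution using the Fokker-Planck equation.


Stationary variance = sigma^2 / (2*theta)
= 1.0300^2 / (2*4.9700)
= 1.0609 / 9.9400
= 0.1067

0.1067


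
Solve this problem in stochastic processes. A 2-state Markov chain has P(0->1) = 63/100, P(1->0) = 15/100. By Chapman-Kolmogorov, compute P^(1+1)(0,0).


P^2 = P^1 * P^1
Computing via matrix multiplication of the transition matrix.
Entry (0,0) of P^2 = 0.2314

0.2314


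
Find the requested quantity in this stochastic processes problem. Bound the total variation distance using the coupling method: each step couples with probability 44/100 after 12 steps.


TV distance bound <= (1-delta)^n
= (1 - 0.4400)^12
= 0.5600^12
= 9.5117e-04

9.5117e-04


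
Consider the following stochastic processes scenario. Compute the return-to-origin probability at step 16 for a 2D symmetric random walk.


P = C(16,8)^2 / 4^16
= 12870^2 / 4294967296
= 165636900 / 4294967296
= 0.0386

0.0386


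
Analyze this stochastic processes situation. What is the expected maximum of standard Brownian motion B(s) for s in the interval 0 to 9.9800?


E(max B(s)) = sqrt(2t/pi)
= sqrt(2*9.9800/pi)
= sqrt(6.3535)
= 2.5206

2.5206


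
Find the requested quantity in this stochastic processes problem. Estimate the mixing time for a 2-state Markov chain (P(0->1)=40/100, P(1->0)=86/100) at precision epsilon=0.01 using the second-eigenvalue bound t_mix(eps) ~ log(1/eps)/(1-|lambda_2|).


lambda_2 = |1 - p01 - p10| = |1 - 0.4000 - 0.8600| = 0.2600
t_mix ~ log(1/eps)/(1 - |lambda_2|)
= log(100)/(1 - 0.2600) = 4.6052/0.7400
= 6.2232

6.2232


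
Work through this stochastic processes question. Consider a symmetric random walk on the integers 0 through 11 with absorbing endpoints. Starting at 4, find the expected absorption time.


For symmetric RW on 0,...,N with absorbing barriers, E(i) = i*(N-i)
E(4) = 4 * 7 = 28

28


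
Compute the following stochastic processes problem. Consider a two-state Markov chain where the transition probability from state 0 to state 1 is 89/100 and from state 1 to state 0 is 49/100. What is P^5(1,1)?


Computing P^5 by matrix multiplication.
P = [[0.1100, 0.8900], [0.4900, 0.5100]]
After raising P to the power 5:
P^5(1,1) = 0.6421

0.6421


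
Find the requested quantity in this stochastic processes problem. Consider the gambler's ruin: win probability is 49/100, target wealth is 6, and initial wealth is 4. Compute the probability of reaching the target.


Gambler's ruin formula:
r = q/p = 0.5100/0.4900 = 1.0408
P(win) = (1 - r^i)/(1 - r^N)
= (1 - 1.0408^4)/(1 - 1.0408^6)
= 0.6397

0.6397


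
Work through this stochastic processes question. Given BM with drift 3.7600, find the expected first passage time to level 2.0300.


Expected first passage time = a/mu
= 2.0300/3.7600
= 0.5399

0.5399


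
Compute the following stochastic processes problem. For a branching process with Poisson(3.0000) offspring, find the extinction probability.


Since mu = 3.0000 > 1, extinction prob q < 1.
Solve s = exp(mu*(s-1)) iteratively.
q = 0.0595

0.0595


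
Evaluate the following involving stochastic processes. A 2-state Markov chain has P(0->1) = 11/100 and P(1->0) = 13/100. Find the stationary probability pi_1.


Stationary distribution: pi_0 = p10/(p01+p10), pi_1 = p01/(p01+p10)
p01 = 0.1100, p10 = 0.1300
pi_1 = 0.4583

0.4583


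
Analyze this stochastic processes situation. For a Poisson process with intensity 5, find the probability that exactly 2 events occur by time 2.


P(N(t)=k) = (lambda*t)^k * exp(-lambda*t) / k!
lambda*t = 10
= 10^2 * exp(-10) / 2!
= 100 * 4.5400e-05 / 2
= 0.0023

0.0023


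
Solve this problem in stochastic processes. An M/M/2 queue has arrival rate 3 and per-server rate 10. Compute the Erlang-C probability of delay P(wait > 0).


a = lambda/mu = 0.3000
rho = a/c = 0.1500
Erlang-C formula applied:
C(c,a) = 0.0391

0.0391


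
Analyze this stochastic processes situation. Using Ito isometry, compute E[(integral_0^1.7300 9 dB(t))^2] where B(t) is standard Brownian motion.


By Ito isometry: E[(int f dB)^2] = int f^2 dt
= 9^2 * 1.7300
= 81 * 1.7300 = 140.1300

140.1300


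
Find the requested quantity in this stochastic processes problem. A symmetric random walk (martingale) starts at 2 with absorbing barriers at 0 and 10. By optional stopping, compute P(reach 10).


By optional stopping theorem: E(M at tau) = M(0) = 2
P(hit 10)*10 + P(hit 0)*0 = 2
P(hit 10) = (2 - 0)/(10 - 0) = 1/5 = 0.2000

0.2000


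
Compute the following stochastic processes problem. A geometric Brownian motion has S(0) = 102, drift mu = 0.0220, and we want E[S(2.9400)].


E[S(t)] = S(0) * exp(mu * t)
= 102 * exp(0.0220 * 2.9400)
= 102 * 1.0668
= 108.8154

108.8154


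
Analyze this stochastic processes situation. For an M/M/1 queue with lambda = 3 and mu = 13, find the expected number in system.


rho = 3/13 = 0.2308
L = rho/(1-rho)
= 0.2308/0.7692
= 0.3000

0.3000


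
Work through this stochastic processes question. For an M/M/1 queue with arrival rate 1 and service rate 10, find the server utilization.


rho = lambda/mu
= 1/10
= 0.1000

0.1000


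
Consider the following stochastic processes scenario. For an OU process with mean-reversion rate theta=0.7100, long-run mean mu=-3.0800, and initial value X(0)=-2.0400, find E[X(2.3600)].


E[X(t)] = mu + (X(0) - mu)*exp(-theta*t)
= -3.0800 + (-2.0400 - -3.0800)*exp(-0.7100*2.3600)
= -3.0800 + 1.0400 * 0.1872
= -2.8853

-2.8853


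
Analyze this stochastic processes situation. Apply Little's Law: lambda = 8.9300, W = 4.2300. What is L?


Little's Law: L = lambda * W
= 8.9300 * 4.2300
= 37.7739

37.7739


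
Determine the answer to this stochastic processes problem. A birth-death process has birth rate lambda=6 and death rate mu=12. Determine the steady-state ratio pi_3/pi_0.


For birth-death process, pi_n/pi_0 = (lambda/mu)^n
= (6/12)^3
= 0.1250

0.1250


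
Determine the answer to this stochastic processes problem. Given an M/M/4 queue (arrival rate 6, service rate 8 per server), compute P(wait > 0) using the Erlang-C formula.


a = lambda/mu = 0.7500
rho = a/c = 0.1875
Erlang-C formula applied:
C(c,a) = 0.0077

0.0077


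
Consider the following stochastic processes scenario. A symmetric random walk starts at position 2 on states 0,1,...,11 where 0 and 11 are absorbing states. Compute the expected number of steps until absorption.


For symmetric RW on 0,...,N with absorbing barriers, E(i) = i*(N-i)
E(2) = 2 * 9 = 18

18


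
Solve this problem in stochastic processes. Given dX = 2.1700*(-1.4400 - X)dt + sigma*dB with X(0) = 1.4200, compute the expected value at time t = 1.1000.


E[X(t)] = mu + (X(0) - mu)*exp(-theta*t)
= -1.4400 + (1.4200 - -1.4400)*exp(-2.1700*1.1000)
= -1.4400 + 2.8600 * 0.0919
= -1.1772

-1.1772


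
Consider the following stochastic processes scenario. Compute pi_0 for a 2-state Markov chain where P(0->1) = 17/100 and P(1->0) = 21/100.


Stationary distribution: pi_0 = p10/(p01+p10), pi_1 = p01/(p01+p10)
p01 = 0.1700, p10 = 0.2100
pi_0 = 0.5526

0.5526


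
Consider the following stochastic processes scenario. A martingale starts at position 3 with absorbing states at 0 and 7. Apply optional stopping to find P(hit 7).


By optional stopping theorem: E(M at tau) = M(0) = 3
P(hit 7)*7 + P(hit 0)*0 = 3
P(hit 7) = (3 - 0)/(7 - 0) = 3/7 = 0.4286

0.4286


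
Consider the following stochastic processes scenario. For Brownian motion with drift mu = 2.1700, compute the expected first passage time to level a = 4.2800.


Expected first passage time = a/mu
= 4.2800/2.1700
= 1.9724

1.9724


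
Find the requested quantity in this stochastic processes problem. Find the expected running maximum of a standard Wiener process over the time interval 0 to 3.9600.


E(max B(s)) = sqrt(2t/pi)
= sqrt(2*3.9600/pi)
= sqrt(2.5210)
= 1.5878

1.5878


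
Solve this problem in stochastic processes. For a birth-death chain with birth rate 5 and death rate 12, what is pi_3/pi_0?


For birth-death process, pi_n/pi_0 = (lambda/mu)^n
= (5/12)^3
= 0.0723

0.0723


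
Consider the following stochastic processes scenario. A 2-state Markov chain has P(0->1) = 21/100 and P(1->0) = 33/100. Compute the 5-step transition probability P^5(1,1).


Computing P^5 by matrix multiplication.
P = [[0.7900, 0.2100], [0.3300, 0.6700]]
After raising P to the power 5:
P^5(1,1) = 0.4015

0.4015


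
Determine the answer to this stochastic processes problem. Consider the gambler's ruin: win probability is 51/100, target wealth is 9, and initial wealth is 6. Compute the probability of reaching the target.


Gambler's ruin formula:
r = q/p = 0.4900/0.5100 = 0.9608
P(win) = (1 - r^i)/(1 - r^N)
= (1 - 0.9608^6)/(1 - 0.9608^9)
= 0.7058

0.7058


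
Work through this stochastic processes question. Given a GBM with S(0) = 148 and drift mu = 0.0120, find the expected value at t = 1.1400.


E[S(t)] = S(0) * exp(mu * t)
= 148 * exp(0.0120 * 1.1400)
= 148 * 1.0138
= 150.0386

150.0386


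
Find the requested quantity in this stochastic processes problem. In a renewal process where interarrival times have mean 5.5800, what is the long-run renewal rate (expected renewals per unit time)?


Long-run renewal rate = 1/E(X)
= 1/5.5800
= 0.1792

0.1792


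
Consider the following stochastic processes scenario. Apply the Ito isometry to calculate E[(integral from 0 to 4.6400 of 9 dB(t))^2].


By Ito isometry: E[(int f dB)^2] = int f^2 dt
= 9^2 * 4.6400
= 81 * 4.6400 = 375.8400

375.8400


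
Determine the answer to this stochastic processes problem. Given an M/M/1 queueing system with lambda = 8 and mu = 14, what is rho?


rho = lambda/mu
= 8/14
= 0.5714

0.5714


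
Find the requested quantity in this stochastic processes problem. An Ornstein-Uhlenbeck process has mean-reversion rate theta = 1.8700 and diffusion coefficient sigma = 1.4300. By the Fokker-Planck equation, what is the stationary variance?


Stationary variance = sigma^2 / (2*theta)
= 1.4300^2 / (2*1.8700)
= 2.0449 / 3.7400
= 0.5468

0.5468


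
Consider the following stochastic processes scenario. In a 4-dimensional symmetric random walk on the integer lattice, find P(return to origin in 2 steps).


P(return in 2 steps) = P(reverse first step) = 1/(2d)
= 1/8
= 0.1250

0.1250


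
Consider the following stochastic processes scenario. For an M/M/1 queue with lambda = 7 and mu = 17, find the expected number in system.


rho = 7/17 = 0.4118
L = rho/(1-rho)
= 0.4118/0.5882
= 0.7000

0.7000


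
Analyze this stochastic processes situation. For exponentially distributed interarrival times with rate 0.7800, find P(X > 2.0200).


P(X > t) = exp(-lambda * t)
= exp(-0.7800 * 2.0200)
= exp(-1.5756) = 0.2069

0.2069


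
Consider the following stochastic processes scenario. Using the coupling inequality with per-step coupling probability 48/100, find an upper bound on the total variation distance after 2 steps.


TV distance bound <= (1-delta)^n
= (1 - 0.4800)^2
= 0.5200^2
= 0.2704

0.2704


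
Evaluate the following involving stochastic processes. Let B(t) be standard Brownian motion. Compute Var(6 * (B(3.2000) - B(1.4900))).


Var(alpha*(B(t)-B(s))) = alpha^2 * (t-s)
= 6^2 * (3.2000 - 1.4900)
= 36 * 1.7100
= 61.5600

61.5600


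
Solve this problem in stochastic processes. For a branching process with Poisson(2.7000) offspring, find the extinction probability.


Since mu = 2.7000 > 1, extinction prob q < 1.
Solve s = exp(mu*(s-1)) iteratively.
q = 0.0844

0.0844


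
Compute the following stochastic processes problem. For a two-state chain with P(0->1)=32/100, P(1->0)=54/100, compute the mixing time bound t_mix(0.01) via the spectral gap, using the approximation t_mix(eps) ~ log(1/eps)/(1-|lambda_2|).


lambda_2 = |1 - p01 - p10| = |1 - 0.3200 - 0.5400| = 0.1400
t_mix ~ log(1/eps)/(1 - |lambda_2|)
= log(100)/(1 - 0.1400) = 4.6052/0.8600
= 5.3548

5.3548


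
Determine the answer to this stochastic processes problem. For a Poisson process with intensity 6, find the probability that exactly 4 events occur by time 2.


P(N(t)=k) = (lambda*t)^k * exp(-lambda*t) / k!
lambda*t = 12
= 12^4 * exp(-12) / 4!
= 20736 * 6.1442e-06 / 24
= 0.0053

0.0053


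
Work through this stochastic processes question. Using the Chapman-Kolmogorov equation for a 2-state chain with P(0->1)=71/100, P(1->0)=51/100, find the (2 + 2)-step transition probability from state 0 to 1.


P^4 = P^2 * P^2
Computing via matrix multiplication of the transition matrix.
Entry (0,1) of P^4 = 0.5806

0.5806


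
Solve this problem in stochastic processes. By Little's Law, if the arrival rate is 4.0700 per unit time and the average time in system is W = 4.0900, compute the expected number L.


Little's Law: L = lambda * W
= 4.0700 * 4.0900
= 16.6463

16.6463


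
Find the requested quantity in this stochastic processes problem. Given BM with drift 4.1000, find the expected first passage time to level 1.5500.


Expected first passage time = a/mu
= 1.5500/4.1000
= 0.3780

0.3780


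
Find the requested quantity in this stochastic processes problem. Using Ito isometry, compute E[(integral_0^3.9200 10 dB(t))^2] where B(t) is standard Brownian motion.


By Ito isometry: E[(int f dB)^2] = int f^2 dt
= 10^2 * 3.9200
= 100 * 3.9200 = 392.0000

392.0000


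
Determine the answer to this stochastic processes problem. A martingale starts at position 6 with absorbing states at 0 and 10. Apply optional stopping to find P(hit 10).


By optional stopping theorem: E(M at tau) = M(0) = 6
P(hit 10)*10 + P(hit 0)*0 = 6
P(hit 10) = (6 - 0)/(10 - 0) = 3/5 = 0.6000

0.6000


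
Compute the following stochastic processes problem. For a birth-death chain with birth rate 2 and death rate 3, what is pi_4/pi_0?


For birth-death process, pi_n/pi_0 = (lambda/mu)^n
= (2/3)^4
= 0.1975

0.1975


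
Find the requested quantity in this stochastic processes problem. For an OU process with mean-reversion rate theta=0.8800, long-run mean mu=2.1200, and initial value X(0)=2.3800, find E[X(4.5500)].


E[X(t)] = mu + (X(0) - mu)*exp(-theta*t)
= 2.1200 + (2.3800 - 2.1200)*exp(-0.8800*4.5500)
= 2.1200 + 0.2600 * 0.0182
= 2.1247

2.1247


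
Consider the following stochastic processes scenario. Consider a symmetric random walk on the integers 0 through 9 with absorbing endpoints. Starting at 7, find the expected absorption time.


For symmetric RW on 0,...,N with absorbing barriers, E(i) = i*(N-i)
E(7) = 7 * 2 = 14

14


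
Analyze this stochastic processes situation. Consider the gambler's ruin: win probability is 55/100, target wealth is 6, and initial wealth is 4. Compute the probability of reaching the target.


Gambler's ruin formula:
r = q/p = 0.4500/0.5500 = 0.8182
P(win) = (1 - r^i)/(1 - r^N)
= (1 - 0.8182^4)/(1 - 0.8182^6)
= 0.7884

0.7884


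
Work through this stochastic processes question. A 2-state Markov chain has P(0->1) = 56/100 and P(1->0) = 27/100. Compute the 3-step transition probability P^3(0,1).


Computing P^3 by matrix multiplication.
P = [[0.4400, 0.5600], [0.2700, 0.7300]]
After raising P to the power 3:
P^3(0,1) = 0.6714

0.6714


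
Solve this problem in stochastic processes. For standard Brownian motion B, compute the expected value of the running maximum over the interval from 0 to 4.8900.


E(max B(s)) = sqrt(2t/pi)
= sqrt(2*4.8900/pi)
= sqrt(3.1131)
= 1.7644

1.7644


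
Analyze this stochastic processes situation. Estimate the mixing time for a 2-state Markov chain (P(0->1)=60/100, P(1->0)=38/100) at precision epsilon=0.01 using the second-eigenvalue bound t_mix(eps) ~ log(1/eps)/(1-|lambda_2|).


lambda_2 = |1 - p01 - p10| = |1 - 0.6000 - 0.3800| = 0.0200
t_mix ~ log(1/eps)/(1 - |lambda_2|)
= log(100)/(1 - 0.0200) = 4.6052/0.9800
= 4.6992

4.6992


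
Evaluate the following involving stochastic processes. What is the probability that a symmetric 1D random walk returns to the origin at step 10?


P(S(10) = 0) = C(10,5) / 4^5
= 252 / 1024
= 0.2461

0.2461


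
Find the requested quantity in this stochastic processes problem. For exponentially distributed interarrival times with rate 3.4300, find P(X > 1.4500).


P(X > t) = exp(-lambda * t)
= exp(-3.4300 * 1.4500)
= exp(-4.9735) = 0.0069

0.0069


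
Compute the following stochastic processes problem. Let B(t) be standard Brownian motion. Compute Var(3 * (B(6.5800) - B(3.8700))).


Var(alpha*(B(t)-B(s))) = alpha^2 * (t-s)
= 3^2 * (6.5800 - 3.8700)
= 9 * 2.7100
= 24.3900

24.3900


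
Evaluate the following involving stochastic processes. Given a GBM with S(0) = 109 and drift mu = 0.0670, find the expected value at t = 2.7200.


E[S(t)] = S(0) * exp(mu * t)
= 109 * exp(0.0670 * 2.7200)
= 109 * 1.1999
= 130.7893

130.7893


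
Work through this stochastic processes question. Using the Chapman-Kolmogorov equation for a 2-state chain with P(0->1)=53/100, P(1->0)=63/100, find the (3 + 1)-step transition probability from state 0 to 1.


P^4 = P^3 * P^1
Computing via matrix multiplication of the transition matrix.
Entry (0,1) of P^4 = 0.4566

0.4566


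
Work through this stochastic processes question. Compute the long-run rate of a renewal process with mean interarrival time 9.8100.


Long-run renewal rate = 1/E(X)
= 1/9.8100
= 0.1019

0.1019


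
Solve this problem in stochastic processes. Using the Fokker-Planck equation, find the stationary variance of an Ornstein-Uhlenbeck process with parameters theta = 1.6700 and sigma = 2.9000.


Stationary variance = sigma^2 / (2*theta)
= 2.9000^2 / (2*1.6700)
= 8.4100 / 3.3400
= 2.5180

2.5180


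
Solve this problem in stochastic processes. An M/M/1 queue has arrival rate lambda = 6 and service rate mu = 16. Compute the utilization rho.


rho = lambda/mu
= 6/16
= 0.3750

0.3750


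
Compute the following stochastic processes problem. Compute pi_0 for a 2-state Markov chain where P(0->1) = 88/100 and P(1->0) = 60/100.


Stationary distribution: pi_0 = p10/(p01+p10), pi_1 = p01/(p01+p10)
p01 = 0.8800, p10 = 0.6000
pi_0 = 0.4054

0.4054


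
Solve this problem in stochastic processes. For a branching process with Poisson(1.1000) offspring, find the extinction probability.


Since mu = 1.1000 > 1, extinction prob q < 1.
Solve s = exp(mu*(s-1)) iteratively.
q = 0.8239

0.8239


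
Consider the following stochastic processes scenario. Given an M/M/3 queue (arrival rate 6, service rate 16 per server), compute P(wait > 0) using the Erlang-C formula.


a = lambda/mu = 0.3750
rho = a/c = 0.1250
Erlang-C formula applied:
C(c,a) = 0.0069

0.0069


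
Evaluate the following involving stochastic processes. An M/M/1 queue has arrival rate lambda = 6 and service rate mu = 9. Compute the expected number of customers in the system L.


rho = 6/9 = 0.6667
L = rho/(1-rho)
= 0.6667/0.3333
= 2.0000

2.0000


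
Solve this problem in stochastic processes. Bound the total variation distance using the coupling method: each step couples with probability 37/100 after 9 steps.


TV distance bound <= (1-delta)^n
= (1 - 0.3700)^9
= 0.6300^9
= 0.0156

0.0156


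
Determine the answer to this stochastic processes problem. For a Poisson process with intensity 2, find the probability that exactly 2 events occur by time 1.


P(N(t)=k) = (lambda*t)^k * exp(-lambda*t) / k!
lambda*t = 2
= 2^2 * exp(-2) / 2!
= 4 * 0.1353 / 2
= 0.2707

0.2707


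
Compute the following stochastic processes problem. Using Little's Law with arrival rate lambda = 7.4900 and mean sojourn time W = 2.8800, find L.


Little's Law: L = lambda * W
= 7.4900 * 2.8800
= 21.5712

21.5712


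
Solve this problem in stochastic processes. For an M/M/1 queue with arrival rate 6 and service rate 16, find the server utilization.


rho = lambda/mu
= 6/16
= 0.3750

0.3750


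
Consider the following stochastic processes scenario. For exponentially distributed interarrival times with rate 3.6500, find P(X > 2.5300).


P(X > t) = exp(-lambda * t)
= exp(-3.6500 * 2.5300)
= exp(-9.2345) = 9.7613e-05

9.7613e-05


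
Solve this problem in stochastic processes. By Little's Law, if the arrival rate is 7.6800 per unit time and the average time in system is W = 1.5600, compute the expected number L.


Little's Law: L = lambda * W
= 7.6800 * 1.5600
= 11.9808

11.9808


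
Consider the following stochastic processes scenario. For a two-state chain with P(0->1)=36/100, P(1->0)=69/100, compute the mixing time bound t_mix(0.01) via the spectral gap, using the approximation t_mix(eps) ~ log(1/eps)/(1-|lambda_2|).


lambda_2 = |1 - p01 - p10| = |1 - 0.3600 - 0.6900| = 0.0500
t_mix ~ log(1/eps)/(1 - |lambda_2|)
= log(100)/(1 - 0.0500) = 4.6052/0.9500
= 4.8475

4.8475


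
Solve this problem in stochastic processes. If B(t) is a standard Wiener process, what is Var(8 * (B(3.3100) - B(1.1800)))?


Var(alpha*(B(t)-B(s))) = alpha^2 * (t-s)
= 8^2 * (3.3100 - 1.1800)
= 64 * 2.1300
= 136.3200

136.3200


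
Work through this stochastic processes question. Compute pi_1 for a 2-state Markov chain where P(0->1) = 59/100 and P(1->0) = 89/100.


Stationary distribution: pi_0 = p10/(p01+p10), pi_1 = p01/(p01+p10)
p01 = 0.5900, p10 = 0.8900
pi_1 = 0.3986

0.3986


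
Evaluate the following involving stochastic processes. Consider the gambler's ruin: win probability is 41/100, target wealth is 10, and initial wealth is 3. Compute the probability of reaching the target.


Gambler's ruin formula:
r = q/p = 0.5900/0.4100 = 1.4390
P(win) = (1 - r^i)/(1 - r^N)
= (1 - 1.4390^3)/(1 - 1.4390^10)
= 0.0534

0.0534


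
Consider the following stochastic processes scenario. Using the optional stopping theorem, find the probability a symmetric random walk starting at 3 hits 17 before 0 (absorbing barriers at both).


By optional stopping theorem: E(M at tau) = M(0) = 3
P(hit 17)*17 + P(hit 0)*0 = 3
P(hit 17) = (3 - 0)/(17 - 0) = 3/17 = 0.1765

0.1765


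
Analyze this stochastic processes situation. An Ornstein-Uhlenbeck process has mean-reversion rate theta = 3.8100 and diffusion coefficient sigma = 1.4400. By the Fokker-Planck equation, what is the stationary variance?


Stationary variance = sigma^2 / (2*theta)
= 1.4400^2 / (2*3.8100)
= 2.0736 / 7.6200
= 0.2721

0.2721


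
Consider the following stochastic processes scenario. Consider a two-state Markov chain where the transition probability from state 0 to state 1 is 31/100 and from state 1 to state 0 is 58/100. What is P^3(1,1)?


Computing P^3 by matrix multiplication.
P = [[0.6900, 0.3100], [0.5800, 0.4200]]
After raising P to the power 3:
P^3(1,1) = 0.3492

0.3492


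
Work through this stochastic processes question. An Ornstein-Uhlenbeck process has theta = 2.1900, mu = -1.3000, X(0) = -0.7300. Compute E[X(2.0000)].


E[X(t)] = mu + (X(0) - mu)*exp(-theta*t)
= -1.3000 + (-0.7300 - -1.3000)*exp(-2.1900*2.0000)
= -1.3000 + 0.5700 * 0.0125
= -1.2929

-1.2929


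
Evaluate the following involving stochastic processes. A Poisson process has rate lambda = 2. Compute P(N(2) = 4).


P(N(t)=k) = (lambda*t)^k * exp(-lambda*t) / k!
lambda*t = 4
= 4^4 * exp(-4) / 4!
= 256 * 0.0183 / 24
= 0.1954

0.1954


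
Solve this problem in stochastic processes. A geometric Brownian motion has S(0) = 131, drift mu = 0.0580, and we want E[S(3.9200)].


E[S(t)] = S(0) * exp(mu * t)
= 131 * exp(0.0580 * 3.9200)
= 131 * 1.2553
= 164.4419

164.4419


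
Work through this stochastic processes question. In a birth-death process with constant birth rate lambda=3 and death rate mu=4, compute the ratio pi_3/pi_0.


For birth-death process, pi_n/pi_0 = (lambda/mu)^n
= (3/4)^3
= 0.4219

0.4219


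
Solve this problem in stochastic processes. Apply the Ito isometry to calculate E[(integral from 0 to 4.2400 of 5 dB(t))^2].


By Ito isometry: E[(int f dB)^2] = int f^2 dt
= 5^2 * 4.2400
= 25 * 4.2400 = 106.0000

106.0000


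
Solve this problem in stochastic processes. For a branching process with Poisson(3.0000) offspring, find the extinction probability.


Since mu = 3.0000 > 1, extinction prob q < 1.
Solve s = exp(mu*(s-1)) iteratively.
q = 0.0595

0.0595


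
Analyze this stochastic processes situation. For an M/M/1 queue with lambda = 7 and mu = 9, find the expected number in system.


rho = 7/9 = 0.7778
L = rho/(1-rho)
= 0.7778/0.2222
= 3.5000

3.5000


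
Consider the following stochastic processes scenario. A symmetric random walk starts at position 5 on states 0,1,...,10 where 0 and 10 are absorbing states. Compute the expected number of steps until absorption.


For symmetric RW on 0,...,N with absorbing barriers, E(i) = i*(N-i)
E(5) = 5 * 5 = 25

25


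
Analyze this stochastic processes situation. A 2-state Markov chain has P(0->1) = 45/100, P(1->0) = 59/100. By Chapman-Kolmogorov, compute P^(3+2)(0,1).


P^5 = P^3 * P^2
Computing via matrix multiplication of the transition matrix.
Entry (0,1) of P^5 = 0.4327

0.4327


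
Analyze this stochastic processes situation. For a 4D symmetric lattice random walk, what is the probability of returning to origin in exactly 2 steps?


P(return in 2 steps) = P(reverse first step) = 1/(2d)
= 1/8
= 0.1250

0.1250


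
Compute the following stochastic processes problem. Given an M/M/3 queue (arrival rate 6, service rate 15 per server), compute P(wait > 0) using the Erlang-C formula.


a = lambda/mu = 0.4000
rho = a/c = 0.1333
Erlang-C formula applied:
C(c,a) = 0.0082

0.0082


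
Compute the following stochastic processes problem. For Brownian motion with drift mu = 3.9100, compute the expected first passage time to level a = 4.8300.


Expected first passage time = a/mu
= 4.8300/3.9100
= 1.2353

1.2353


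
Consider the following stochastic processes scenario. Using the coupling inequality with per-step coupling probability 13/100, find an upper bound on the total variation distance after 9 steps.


TV distance bound <= (1-delta)^n
= (1 - 0.1300)^9
= 0.8700^9
= 0.2855

0.2855


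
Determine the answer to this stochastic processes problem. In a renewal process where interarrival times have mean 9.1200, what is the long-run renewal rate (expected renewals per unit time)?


Long-run renewal rate = 1/E(X)
= 1/9.1200
= 0.1096

0.1096


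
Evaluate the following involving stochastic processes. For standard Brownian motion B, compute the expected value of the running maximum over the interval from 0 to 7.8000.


E(max B(s)) = sqrt(2t/pi)
= sqrt(2*7.8000/pi)
= sqrt(4.9656)
= 2.2284

2.2284


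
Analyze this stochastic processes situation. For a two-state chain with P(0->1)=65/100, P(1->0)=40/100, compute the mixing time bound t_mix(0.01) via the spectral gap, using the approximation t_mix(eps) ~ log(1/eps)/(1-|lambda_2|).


lambda_2 = |1 - p01 - p10| = |1 - 0.6500 - 0.4000| = 0.0500
t_mix ~ log(1/eps)/(1 - |lambda_2|)
= log(100)/(1 - 0.0500) = 4.6052/0.9500
= 4.8475

4.8475


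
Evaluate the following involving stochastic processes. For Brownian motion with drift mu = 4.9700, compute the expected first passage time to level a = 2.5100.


Expected first passage time = a/mu
= 2.5100/4.9700
= 0.5050

0.5050


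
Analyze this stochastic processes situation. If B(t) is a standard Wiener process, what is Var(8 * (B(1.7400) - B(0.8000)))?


Var(alpha*(B(t)-B(s))) = alpha^2 * (t-s)
= 8^2 * (1.7400 - 0.8000)
= 64 * 0.9400
= 60.1600

60.1600


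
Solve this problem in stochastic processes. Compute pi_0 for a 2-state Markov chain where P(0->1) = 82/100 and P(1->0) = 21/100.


Stationary distribution: pi_0 = p10/(p01+p10), pi_1 = p01/(p01+p10)
p01 = 0.8200, p10 = 0.2100
pi_0 = 0.2039

0.2039


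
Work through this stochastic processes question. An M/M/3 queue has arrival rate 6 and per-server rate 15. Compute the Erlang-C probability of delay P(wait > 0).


a = lambda/mu = 0.4000
rho = a/c = 0.1333
Erlang-C formula applied:
C(c,a) = 0.0082

0.0082


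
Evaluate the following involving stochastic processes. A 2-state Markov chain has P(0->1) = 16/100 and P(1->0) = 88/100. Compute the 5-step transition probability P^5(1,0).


Computing P^5 by matrix multiplication.
P = [[0.8400, 0.1600], [0.8800, 0.1200]]
After raising P to the power 5:
P^5(1,0) = 0.8462

0.8462


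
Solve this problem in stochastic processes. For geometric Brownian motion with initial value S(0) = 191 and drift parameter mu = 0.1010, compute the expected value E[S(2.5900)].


E[S(t)] = S(0) * exp(mu * t)
= 191 * exp(0.1010 * 2.5900)
= 191 * 1.2990
= 248.1078

248.1078


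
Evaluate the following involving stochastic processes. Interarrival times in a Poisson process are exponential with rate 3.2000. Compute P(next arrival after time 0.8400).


P(X > t) = exp(-lambda * t)
= exp(-3.2000 * 0.8400)
= exp(-2.6880) = 0.0680

0.0680


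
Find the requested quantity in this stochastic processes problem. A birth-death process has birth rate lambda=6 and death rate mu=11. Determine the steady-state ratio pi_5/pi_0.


For birth-death process, pi_n/pi_0 = (lambda/mu)^n
= (6/11)^5
= 0.0483

0.0483


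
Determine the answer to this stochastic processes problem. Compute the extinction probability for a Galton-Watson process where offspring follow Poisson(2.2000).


Since mu = 2.2000 > 1, extinction prob q < 1.
Solve s = exp(mu*(s-1)) iteratively.
q = 0.1563

0.1563


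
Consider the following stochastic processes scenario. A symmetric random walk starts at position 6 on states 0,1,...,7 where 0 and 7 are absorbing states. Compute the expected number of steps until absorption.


For symmetric RW on 0,...,N with absorbing barriers, E(i) = i*(N-i)
E(6) = 6 * 1 = 6

6


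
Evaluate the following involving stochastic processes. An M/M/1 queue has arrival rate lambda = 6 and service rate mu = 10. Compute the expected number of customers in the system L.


rho = 6/10 = 0.6000
L = rho/(1-rho)
= 0.6000/0.4000
= 1.5000

1.5000
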